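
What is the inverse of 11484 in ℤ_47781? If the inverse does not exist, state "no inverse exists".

Euclidean algorithm on 47781, 11484:
47781 = 4×11484 + 1845
11484 = 6×1845 + 414
1845 = 4×414 + 189
414 = 2×189 + 36
189 = 5×36 + 9
36 = 4×9 + 0
Since gcd = 9 > 1, 11484 is not a unit mod 47781.

no inverse exists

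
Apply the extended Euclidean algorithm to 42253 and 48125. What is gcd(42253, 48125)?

1

Apply Euclid's algorithm to 48125 and 42253:
48125 = 1·42253 + 5872
42253 = 7·5872 + 1149
5872 = 5·1149 + 127
1149 = 9·127 + 6
127 = 21·6 + 1
6 = 6·1 + 0
gcd(42253, 48125) = 1.
Express as a combination:
1 = 127 − 21·6
1 = −21·1149 + 190·127
1 = 190·5872 − 971·1149
1 = −971·42253 + 6987·5872
1 = 6987·48125 − 7958·42253
So 1 = (6987)·48125 + (-7958)·42253.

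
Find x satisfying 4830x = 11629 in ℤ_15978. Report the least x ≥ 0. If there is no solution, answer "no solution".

no solution

gcd(4830, 15978):
15978 = 3·4830 + 1488
4830 = 3·1488 + 366
1488 = 4·366 + 24
366 = 15·24 + 6
24 = 4·6 + 0
gcd = 6, but 6 ∤ 11629, so the congruence has no solution.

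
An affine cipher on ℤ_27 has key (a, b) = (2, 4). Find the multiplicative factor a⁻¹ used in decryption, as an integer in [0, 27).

14

Apply the Euclidean algorithm to 27 and 2:
27 = 13*2 + 1
2 = 2*1 + 0
Since gcd(2, 27) = 1, back-substitute to write 1 as a combination:
1 = 27 − 13·2
Hence 2⁻¹ ≡ -13 ≡ 14 (mod 27).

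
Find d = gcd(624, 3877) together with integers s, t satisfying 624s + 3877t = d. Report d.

Repeated division:
3877 = 6*624 + 133
624 = 4*133 + 92
133 = 1*92 + 41
92 = 2*41 + 10
41 = 4*10 + 1
10 = 10*1 + 0
gcd(624, 3877) = 1.
Working backward:
1 = 41 − 4·10
1 = −4·92 + 9·41
1 = 9·133 − 13·92
1 = −13·624 + 61·133
1 = 61·3877 − 379·624
So 1 = (61)·3877 + (-379)·624.

1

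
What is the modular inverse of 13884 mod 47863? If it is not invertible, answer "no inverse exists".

Run Euclid on (47863, 13884):
47863 = 3·13884 + 6211
13884 = 2·6211 + 1462
6211 = 4·1462 + 363
1462 = 4·363 + 10
363 = 36·10 + 3
10 = 3·3 + 1
3 = 3·1 + 0
gcd = 1, so the inverse exists. Back-substitute:
1 = 10 − 3·3
1 = −3·363 + 109·10
1 = 109·1462 − 439·363
1 = −439·6211 + 1865·1462
1 = 1865·13884 − 4169·6211
1 = −4169·47863 + 14372·13884
So 13884·14372 ≡ 1 (mod 47863).

14372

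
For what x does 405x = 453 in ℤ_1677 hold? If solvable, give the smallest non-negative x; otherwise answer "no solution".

First find gcd(405, 1677):
1677 = 4·405 + 57
405 = 7·57 + 6
57 = 9·6 + 3
6 = 2·3 + 0
gcd = 3 and 3 | 453, so solutions exist. Divide through by 3: 135x ≡ 151 (mod 559).
Now find 135⁻¹ mod 559:
559 = 4*135 + 19
135 = 7*19 + 2
19 = 9*2 + 1
2 = 2*1 + 0
Back-substitute:
1 = 19 − 9·2
1 = −9·135 + 64·19
1 = 64·559 − 265·135
So 135·(-265) ≡ 1 (mod 559), i.e. 135⁻¹ ≡ 294.
Then x ≡ 294·151 ≡ 233 (mod 559); the smallest non-negative solution is x = 233.

233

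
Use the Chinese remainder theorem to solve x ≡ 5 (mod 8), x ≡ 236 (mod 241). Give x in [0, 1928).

Write x = 5 + 8·k. Then 8·k ≡ 236 − 5 ≡ 231 (mod 241).
Need 8⁻¹ mod 241. Extended Euclid on (241, 8):
241 = 30×8 + 1
8 = 8×1 + 0
Back-substitute:
1 = 241 − 30·8
8⁻¹ ≡ 211 (mod 241), so k ≡ 211·231 ≡ 59 (mod 241).
x = 5 + 8·59 = 477.

477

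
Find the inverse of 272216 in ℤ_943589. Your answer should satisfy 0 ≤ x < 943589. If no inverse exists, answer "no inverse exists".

Extended Euclidean algorithm:
943589 = 3×272216 + 126941
272216 = 2×126941 + 18334
126941 = 6×18334 + 16937
18334 = 1×16937 + 1397
16937 = 12×1397 + 173
1397 = 8×173 + 13
173 = 13×13 + 4
13 = 3×4 + 1
4 = 4×1 + 0
The gcd is 1. Working backward:
1 = 13 − 3·4
1 = −3·173 + 40·13
1 = 40·1397 − 323·173
1 = −323·16937 + 3916·1397
1 = 3916·18334 − 4239·16937
1 = −4239·126941 + 29350·18334
1 = 29350·272216 − 62939·126941
1 = −62939·943589 + 218167·272216
So 272216·218167 ≡ 1 (mod 943589).

218167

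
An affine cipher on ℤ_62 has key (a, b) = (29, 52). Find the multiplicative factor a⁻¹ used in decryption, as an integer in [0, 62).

Extended Euclidean algorithm:
62 = 2*29 + 4
29 = 7*4 + 1
4 = 4*1 + 0
Since gcd(29, 62) = 1, back-substitute to write 1 as a combination:
1 = 29 − 7·4
1 = −7·62 + 15·29
So 29·15 ≡ 1 (mod 62).

15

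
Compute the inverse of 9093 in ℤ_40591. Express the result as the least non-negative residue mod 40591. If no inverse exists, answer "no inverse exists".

Extended Euclidean algorithm:
40591 = 4·9093 + 4219
9093 = 2·4219 + 655
4219 = 6·655 + 289
655 = 2·289 + 77
289 = 3·77 + 58
77 = 1·58 + 19
58 = 3·19 + 1
19 = 19·1 + 0
Since gcd(9093, 40591) = 1, back-substitute to write 1 as a combination:
1 = 58 − 3·19
1 = −3·77 + 4·58
1 = 4·289 − 15·77
1 = −15·655 + 34·289
1 = 34·4219 − 219·655
1 = −219·9093 + 472·4219
1 = 472·40591 − 2107·9093
Hence 9093⁻¹ ≡ -2107 ≡ 38484 (mod 40591).

38484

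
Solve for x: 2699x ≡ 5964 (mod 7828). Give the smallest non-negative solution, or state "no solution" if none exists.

First find gcd(2699, 7828):
7828 = 2×2699 + 2430
2699 = 1×2430 + 269
2430 = 9×269 + 9
269 = 29×9 + 8
9 = 1×8 + 1
8 = 8×1 + 0
gcd = 1, so a unique solution mod 7828 exists.
Back-substitute for the Bézout coefficients:
1 = 9 − 8
1 = −269 + 30·9
1 = 30·2430 − 271·269
1 = −271·2699 + 301·2430
1 = 301·7828 − 873·2699
So 2699·(-873) ≡ 1 (mod 7828), giving 2699⁻¹ ≡ 6955.
x ≡ 2699⁻¹·5964 ≡ 6955·5964 ≡ 6876 (mod 7828).

6876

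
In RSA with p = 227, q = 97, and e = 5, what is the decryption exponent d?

φ(n) = (p−1)(q−1) = 226·96 = 21696.
Need d with 5·d ≡ 1 (mod 21696). Apply the extended Euclidean algorithm:
21696 = 4339×5 + 1
5 = 5×1 + 0
Back-substitute:
1 = 21696 − 4339·5
So 5·(-4339) ≡ 1 (mod 21696), hence d ≡ -4339 ≡ 17357 (mod 21696).

17357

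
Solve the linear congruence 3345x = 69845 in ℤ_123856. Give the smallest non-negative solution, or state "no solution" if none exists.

58709

First find gcd(3345, 123856):
123856 = 37*3345 + 91
3345 = 36*91 + 69
91 = 1*69 + 22
69 = 3*22 + 3
22 = 7*3 + 1
3 = 3*1 + 0
gcd = 1, so a unique solution mod 123856 exists.
Back-substitute for the Bézout coefficients:
1 = 22 − 7·3
1 = −7·69 + 22·22
1 = 22·91 − 29·69
1 = −29·3345 + 1066·91
1 = 1066·123856 − 39471·3345
So 3345·(-39471) ≡ 1 (mod 123856), giving 3345⁻¹ ≡ 84385.
x ≡ 3345⁻¹·69845 ≡ 84385·69845 ≡ 58709 (mod 123856).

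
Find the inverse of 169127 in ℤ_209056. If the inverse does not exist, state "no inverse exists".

Extended Euclidean algorithm:
209056 = 1*169127 + 39929
169127 = 4*39929 + 9411
39929 = 4*9411 + 2285
9411 = 4*2285 + 271
2285 = 8*271 + 117
271 = 2*117 + 37
117 = 3*37 + 6
37 = 6*6 + 1
6 = 6*1 + 0
gcd = 1, so the inverse exists. Back-substitute:
1 = 37 − 6·6
1 = −6·117 + 19·37
1 = 19·271 − 44·117
1 = −44·2285 + 371·271
1 = 371·9411 − 1528·2285
1 = −1528·39929 + 6483·9411
1 = 6483·169127 − 27460·39929
1 = −27460·209056 + 33943·169127
So 169127·33943 ≡ 1 (mod 209056).

33943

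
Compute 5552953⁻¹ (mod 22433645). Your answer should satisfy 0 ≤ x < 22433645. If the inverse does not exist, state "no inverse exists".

Run Euclid on (22433645, 5552953):
22433645 = 4·5552953 + 221833
5552953 = 25·221833 + 7128
221833 = 31·7128 + 865
7128 = 8·865 + 208
865 = 4·208 + 33
208 = 6·33 + 10
33 = 3·10 + 3
10 = 3·3 + 1
3 = 3·1 + 0
The gcd is 1. Working backward:
1 = 10 − 3·3
1 = −3·33 + 10·10
1 = 10·208 − 63·33
1 = −63·865 + 262·208
1 = 262·7128 − 2159·865
1 = −2159·221833 + 67191·7128
1 = 67191·5552953 − 1681934·221833
1 = −1681934·22433645 + 6794927·5552953
So 5552953·6794927 ≡ 1 (mod 22433645).

6794927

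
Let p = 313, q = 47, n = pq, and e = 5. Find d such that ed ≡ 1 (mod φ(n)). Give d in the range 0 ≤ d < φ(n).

5741

φ(n) = (p−1)(q−1) = 312·46 = 14352.
Need d with 5·d ≡ 1 (mod 14352). Apply the extended Euclidean algorithm:
14352 = 2870×5 + 2
5 = 2×2 + 1
2 = 2×1 + 0
Back-substitute:
1 = 5 − 2·2
1 = −2·14352 + 5741·5
So 5·5741 ≡ 1 (mod 14352), hence d = 5741.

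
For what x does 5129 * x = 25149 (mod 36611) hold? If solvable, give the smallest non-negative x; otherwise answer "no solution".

6422

First find gcd(5129, 36611):
36611 = 7*5129 + 708
5129 = 7*708 + 173
708 = 4*173 + 16
173 = 10*16 + 13
16 = 1*13 + 3
13 = 4*3 + 1
3 = 3*1 + 0
gcd = 1, so a unique solution mod 36611 exists.
Back-substitute for the Bézout coefficients:
1 = 13 − 4·3
1 = −4·16 + 5·13
1 = 5·173 − 54·16
1 = −54·708 + 221·173
1 = 221·5129 − 1601·708
1 = −1601·36611 + 11428·5129
So 5129·(11428) ≡ 1 (mod 36611), giving 5129⁻¹ ≡ 11428.
x ≡ 5129⁻¹·25149 ≡ 11428·25149 ≡ 6422 (mod 36611).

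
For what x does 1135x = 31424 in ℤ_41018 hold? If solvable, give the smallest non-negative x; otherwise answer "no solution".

First find gcd(1135, 41018):
41018 = 36*1135 + 158
1135 = 7*158 + 29
158 = 5*29 + 13
29 = 2*13 + 3
13 = 4*3 + 1
3 = 3*1 + 0
gcd = 1, so a unique solution mod 41018 exists.
Back-substitute for the Bézout coefficients:
1 = 13 − 4·3
1 = −4·29 + 9·13
1 = 9·158 − 49·29
1 = −49·1135 + 352·158
1 = 352·41018 − 12721·1135
So 1135·(-12721) ≡ 1 (mod 41018), giving 1135⁻¹ ≡ 28297.
x ≡ 1135⁻¹·31424 ≡ 28297·31424 ≡ 16724 (mod 41018).

16724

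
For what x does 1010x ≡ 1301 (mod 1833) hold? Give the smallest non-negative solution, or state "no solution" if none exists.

406

First find gcd(1010, 1833):
1833 = 1*1010 + 823
1010 = 1*823 + 187
823 = 4*187 + 75
187 = 2*75 + 37
75 = 2*37 + 1
37 = 37*1 + 0
gcd = 1, so a unique solution mod 1833 exists.
Back-substitute for the Bézout coefficients:
1 = 75 − 2·37
1 = −2·187 + 5·75
1 = 5·823 − 22·187
1 = −22·1010 + 27·823
1 = 27·1833 − 49·1010
So 1010·(-49) ≡ 1 (mod 1833), giving 1010⁻¹ ≡ 1784.
x ≡ 1010⁻¹·1301 ≡ 1784·1301 ≡ 406 (mod 1833).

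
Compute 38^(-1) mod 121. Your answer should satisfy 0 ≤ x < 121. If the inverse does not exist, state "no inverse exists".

86

gcd(121, 38) by repeated division:
121 = 3×38 + 7
38 = 5×7 + 3
7 = 2×3 + 1
3 = 3×1 + 0
The gcd is 1. Working backward:
1 = 7 − 2·3
1 = −2·38 + 11·7
1 = 11·121 − 35·38
Thus 38·(-35) ≡ 1 (mod 121); reducing, -35 mod 121 = 86.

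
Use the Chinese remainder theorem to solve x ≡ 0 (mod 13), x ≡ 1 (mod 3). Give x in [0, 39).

Write x = 0 + 13·k. Then 13·k ≡ 1 − 0 ≡ 1 (mod 3).
Need 13⁻¹ mod 3. Extended Euclid on (3, 1):
3 = 3*1 + 0
13⁻¹ ≡ 1 (mod 3), so k ≡ 1·1 ≡ 1 (mod 3).
x = 0 + 13·1 = 13.

13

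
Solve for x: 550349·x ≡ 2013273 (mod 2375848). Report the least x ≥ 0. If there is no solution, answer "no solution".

1206277

First find gcd(550349, 2375848):
2375848 = 4×550349 + 174452
550349 = 3×174452 + 26993
174452 = 6×26993 + 12494
26993 = 2×12494 + 2005
12494 = 6×2005 + 464
2005 = 4×464 + 149
464 = 3×149 + 17
149 = 8×17 + 13
17 = 1×13 + 4
13 = 3×4 + 1
4 = 4×1 + 0
gcd = 1, so a unique solution mod 2375848 exists.
Back-substitute for the Bézout coefficients:
1 = 13 − 3·4
1 = −3·17 + 4·13
1 = 4·149 − 35·17
1 = −35·464 + 109·149
1 = 109·2005 − 471·464
1 = −471·12494 + 2935·2005
1 = 2935·26993 − 6341·12494
1 = −6341·174452 + 40981·26993
1 = 40981·550349 − 129284·174452
1 = −129284·2375848 + 558117·550349
So 550349·(558117) ≡ 1 (mod 2375848), giving 550349⁻¹ ≡ 558117.
x ≡ 550349⁻¹·2013273 ≡ 558117·2013273 ≡ 1206277 (mod 2375848).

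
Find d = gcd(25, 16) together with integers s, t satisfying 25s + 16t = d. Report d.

Repeated division:
25 = 1*16 + 9
16 = 1*9 + 7
9 = 1*7 + 2
7 = 3*2 + 1
2 = 2*1 + 0
gcd(25, 16) = 1.
Back-substituting:
1 = 7 − 3·2
1 = −3·9 + 4·7
1 = 4·16 − 7·9
1 = −7·25 + 11·16
So 1 = (-7)·25 + (11)·16.

1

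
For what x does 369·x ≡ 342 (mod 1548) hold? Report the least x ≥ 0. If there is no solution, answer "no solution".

First find gcd(369, 1548):
1548 = 4×369 + 72
369 = 5×72 + 9
72 = 8×9 + 0
gcd = 9 and 9 | 342, so solutions exist. Divide through by 9: 41x ≡ 38 (mod 172).
Now find 41⁻¹ mod 172:
172 = 4*41 + 8
41 = 5*8 + 1
8 = 8*1 + 0
Back-substitute:
1 = 41 − 5·8
1 = −5·172 + 21·41
So 41⁻¹ ≡ 21 (mod 172).
Then x ≡ 21·38 ≡ 110 (mod 172); the smallest non-negative solution is x = 110.

110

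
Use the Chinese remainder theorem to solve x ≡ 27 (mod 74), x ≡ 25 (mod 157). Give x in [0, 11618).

10387

Write x = 27 + 74·k. Then 74·k ≡ 25 − 27 ≡ 155 (mod 157).
Need 74⁻¹ mod 157. Extended Euclid on (157, 74):
157 = 2·74 + 9
74 = 8·9 + 2
9 = 4·2 + 1
2 = 2·1 + 0
Back-substitute:
1 = 9 − 4·2
1 = −4·74 + 33·9
1 = 33·157 − 70·74
74⁻¹ ≡ 87 (mod 157), so k ≡ 87·155 ≡ 140 (mod 157).
x = 27 + 74·140 = 10387.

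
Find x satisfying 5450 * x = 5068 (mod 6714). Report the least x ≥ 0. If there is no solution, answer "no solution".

2450

First find gcd(5450, 6714):
6714 = 1*5450 + 1264
5450 = 4*1264 + 394
1264 = 3*394 + 82
394 = 4*82 + 66
82 = 1*66 + 16
66 = 4*16 + 2
16 = 8*2 + 0
gcd = 2 and 2 | 5068, so solutions exist. Divide through by 2: 2725x ≡ 2534 (mod 3357).
Now find 2725⁻¹ mod 3357:
3357 = 1·2725 + 632
2725 = 4·632 + 197
632 = 3·197 + 41
197 = 4·41 + 33
41 = 1·33 + 8
33 = 4·8 + 1
8 = 8·1 + 0
Back-substitute:
1 = 33 − 4·8
1 = −4·41 + 5·33
1 = 5·197 − 24·41
1 = −24·632 + 77·197
1 = 77·2725 − 332·632
1 = −332·3357 + 409·2725
So 2725⁻¹ ≡ 409 (mod 3357).
Then x ≡ 409·2534 ≡ 2450 (mod 3357); the smallest non-negative solution is x = 2450.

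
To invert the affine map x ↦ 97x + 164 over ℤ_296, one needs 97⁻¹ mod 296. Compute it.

177

Extended Euclidean algorithm:
296 = 3×97 + 5
97 = 19×5 + 2
5 = 2×2 + 1
2 = 2×1 + 0
The gcd is 1. Working backward:
1 = 5 − 2·2
1 = −2·97 + 39·5
1 = 39·296 − 119·97
Hence 97⁻¹ ≡ -119 ≡ 177 (mod 296).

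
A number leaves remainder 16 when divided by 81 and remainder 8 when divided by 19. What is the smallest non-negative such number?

Write x = 16 + 81·k. Then 81·k ≡ 8 − 16 ≡ 11 (mod 19).
Need 81⁻¹ mod 19. Extended Euclid on (19, 5):
19 = 3*5 + 4
5 = 1*4 + 1
4 = 4*1 + 0
Back-substitute:
1 = 5 − 4
1 = −19 + 4·5
81⁻¹ ≡ 4 (mod 19), so k ≡ 4·11 ≡ 6 (mod 19).
x = 16 + 81·6 = 502.

502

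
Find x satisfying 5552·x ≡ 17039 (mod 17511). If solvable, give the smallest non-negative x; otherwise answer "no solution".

First find gcd(5552, 17511):
17511 = 3*5552 + 855
5552 = 6*855 + 422
855 = 2*422 + 11
422 = 38*11 + 4
11 = 2*4 + 3
4 = 1*3 + 1
3 = 3*1 + 0
gcd = 1, so a unique solution mod 17511 exists.
Back-substitute for the Bézout coefficients:
1 = 4 − 3
1 = −11 + 3·4
1 = 3·422 − 115·11
1 = −115·855 + 233·422
1 = 233·5552 − 1513·855
1 = −1513·17511 + 4772·5552
So 5552·(4772) ≡ 1 (mod 17511), giving 5552⁻¹ ≡ 4772.
x ≡ 5552⁻¹·17039 ≡ 4772·17039 ≡ 6535 (mod 17511).

6535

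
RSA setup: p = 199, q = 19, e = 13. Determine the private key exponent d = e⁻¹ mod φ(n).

1645

φ(n) = (p−1)(q−1) = 198·18 = 3564.
Need d with 13·d ≡ 1 (mod 3564). Apply the extended Euclidean algorithm:
3564 = 274*13 + 2
13 = 6*2 + 1
2 = 2*1 + 0
Back-substitute:
1 = 13 − 6·2
1 = −6·3564 + 1645·13
So 13·1645 ≡ 1 (mod 3564), hence d = 1645.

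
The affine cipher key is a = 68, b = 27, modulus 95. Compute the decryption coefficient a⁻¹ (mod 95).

gcd(95, 68) by repeated division:
95 = 1·68 + 27
68 = 2·27 + 14
27 = 1·14 + 13
14 = 1·13 + 1
13 = 13·1 + 0
The gcd is 1. Working backward:
1 = 14 − 13
1 = −27 + 2·14
1 = 2·68 − 5·27
1 = −5·95 + 7·68
So 68·7 ≡ 1 (mod 95).

7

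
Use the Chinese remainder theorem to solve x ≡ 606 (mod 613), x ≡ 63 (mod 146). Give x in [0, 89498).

Write x = 606 + 613·k. Then 613·k ≡ 63 − 606 ≡ 41 (mod 146).
Need 613⁻¹ mod 146. Extended Euclid on (146, 29):
146 = 5·29 + 1
29 = 29·1 + 0
Back-substitute:
1 = 146 − 5·29
613⁻¹ ≡ 141 (mod 146), so k ≡ 141·41 ≡ 87 (mod 146).
x = 606 + 613·87 = 53937.

53937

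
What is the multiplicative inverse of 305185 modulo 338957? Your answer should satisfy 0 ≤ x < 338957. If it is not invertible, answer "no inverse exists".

Apply the Euclidean algorithm to 338957 and 305185:
338957 = 1·305185 + 33772
305185 = 9·33772 + 1237
33772 = 27·1237 + 373
1237 = 3·373 + 118
373 = 3·118 + 19
118 = 6·19 + 4
19 = 4·4 + 3
4 = 1·3 + 1
3 = 3·1 + 0
The gcd is 1. Working backward:
1 = 4 − 3
1 = −19 + 5·4
1 = 5·118 − 31·19
1 = −31·373 + 98·118
1 = 98·1237 − 325·373
1 = −325·33772 + 8873·1237
1 = 8873·305185 − 80182·33772
1 = −80182·338957 + 89055·305185
So 305185·89055 ≡ 1 (mod 338957).

89055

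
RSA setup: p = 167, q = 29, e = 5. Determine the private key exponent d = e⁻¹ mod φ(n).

φ(n) = (p−1)(q−1) = 166·28 = 4648.
Need d with 5·d ≡ 1 (mod 4648). Apply the extended Euclidean algorithm:
4648 = 929*5 + 3
5 = 1*3 + 2
3 = 1*2 + 1
2 = 2*1 + 0
Back-substitute:
1 = 3 − 2
1 = −5 + 2·3
1 = 2·4648 − 1859·5
So 5·(-1859) ≡ 1 (mod 4648), hence d ≡ -1859 ≡ 2789 (mod 4648).

2789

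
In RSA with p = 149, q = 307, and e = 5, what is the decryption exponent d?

27173

φ(n) = (p−1)(q−1) = 148·306 = 45288.
Need d with 5·d ≡ 1 (mod 45288). Apply the extended Euclidean algorithm:
45288 = 9057·5 + 3
5 = 1·3 + 2
3 = 1·2 + 1
2 = 2·1 + 0
Back-substitute:
1 = 3 − 2
1 = −5 + 2·3
1 = 2·45288 − 18115·5
So 5·(-18115) ≡ 1 (mod 45288), hence d ≡ -18115 ≡ 27173 (mod 45288).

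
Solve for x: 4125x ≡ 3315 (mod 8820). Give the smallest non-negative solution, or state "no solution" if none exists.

499

First find gcd(4125, 8820):
8820 = 2*4125 + 570
4125 = 7*570 + 135
570 = 4*135 + 30
135 = 4*30 + 15
30 = 2*15 + 0
gcd = 15 and 15 | 3315, so solutions exist. Divide through by 15: 275x ≡ 221 (mod 588).
Now find 275⁻¹ mod 588:
588 = 2·275 + 38
275 = 7·38 + 9
38 = 4·9 + 2
9 = 4·2 + 1
2 = 2·1 + 0
Back-substitute:
1 = 9 − 4·2
1 = −4·38 + 17·9
1 = 17·275 − 123·38
1 = −123·588 + 263·275
So 275⁻¹ ≡ 263 (mod 588).
Then x ≡ 263·221 ≡ 499 (mod 588); the smallest non-negative solution is x = 499.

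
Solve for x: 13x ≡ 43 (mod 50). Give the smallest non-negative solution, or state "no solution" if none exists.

11

First find gcd(13, 50):
50 = 3×13 + 11
13 = 1×11 + 2
11 = 5×2 + 1
2 = 2×1 + 0
gcd = 1, so a unique solution mod 50 exists.
Back-substitute for the Bézout coefficients:
1 = 11 − 5·2
1 = −5·13 + 6·11
1 = 6·50 − 23·13
So 13·(-23) ≡ 1 (mod 50), giving 13⁻¹ ≡ 27.
x ≡ 13⁻¹·43 ≡ 27·43 ≡ 11 (mod 50).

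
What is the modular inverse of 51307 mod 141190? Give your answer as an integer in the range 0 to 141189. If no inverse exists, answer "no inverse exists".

gcd(141190, 51307) by repeated division:
141190 = 2·51307 + 38576
51307 = 1·38576 + 12731
38576 = 3·12731 + 383
12731 = 33·383 + 92
383 = 4·92 + 15
92 = 6·15 + 2
15 = 7·2 + 1
2 = 2·1 + 0
gcd = 1, so the inverse exists. Back-substitute:
1 = 15 − 7·2
1 = −7·92 + 43·15
1 = 43·383 − 179·92
1 = −179·12731 + 5950·383
1 = 5950·38576 − 18029·12731
1 = −18029·51307 + 23979·38576
1 = 23979·141190 − 65987·51307
Thus 51307·(-65987) ≡ 1 (mod 141190); reducing, -65987 mod 141190 = 75203.

75203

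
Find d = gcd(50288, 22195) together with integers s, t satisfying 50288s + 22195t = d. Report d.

1

Repeated division:
50288 = 2*22195 + 5898
22195 = 3*5898 + 4501
5898 = 1*4501 + 1397
4501 = 3*1397 + 310
1397 = 4*310 + 157
310 = 1*157 + 153
157 = 1*153 + 4
153 = 38*4 + 1
4 = 4*1 + 0
gcd(50288, 22195) = 1.
Working backward:
1 = 153 − 38·4
1 = −38·157 + 39·153
1 = 39·310 − 77·157
1 = −77·1397 + 347·310
1 = 347·4501 − 1118·1397
1 = −1118·5898 + 1465·4501
1 = 1465·22195 − 5513·5898
1 = −5513·50288 + 12491·22195
So 1 = (-5513)·50288 + (12491)·22195.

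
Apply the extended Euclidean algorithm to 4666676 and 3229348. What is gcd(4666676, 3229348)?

Euclidean algorithm:
4666676 = 1×3229348 + 1437328
3229348 = 2×1437328 + 354692
1437328 = 4×354692 + 18560
354692 = 19×18560 + 2052
18560 = 9×2052 + 92
2052 = 22×92 + 28
92 = 3×28 + 8
28 = 3×8 + 4
8 = 2×4 + 0
gcd(4666676, 3229348) = 4.
Working backward:
4 = 28 − 3·8
4 = −3·92 + 10·28
4 = 10·2052 − 223·92
4 = −223·18560 + 2017·2052
4 = 2017·354692 − 38546·18560
4 = −38546·1437328 + 156201·354692
4 = 156201·3229348 − 350948·1437328
4 = −350948·4666676 + 507149·3229348
So 4 = (-350948)·4666676 + (507149)·3229348.

4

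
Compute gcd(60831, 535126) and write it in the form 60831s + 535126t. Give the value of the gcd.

Apply Euclid's algorithm to 535126 and 60831:
535126 = 8×60831 + 48478
60831 = 1×48478 + 12353
48478 = 3×12353 + 11419
12353 = 1×11419 + 934
11419 = 12×934 + 211
934 = 4×211 + 90
211 = 2×90 + 31
90 = 2×31 + 28
31 = 1×28 + 3
28 = 9×3 + 1
3 = 3×1 + 0
gcd(60831, 535126) = 1.
Working backward:
1 = 28 − 9·3
1 = −9·31 + 10·28
1 = 10·90 − 29·31
1 = −29·211 + 68·90
1 = 68·934 − 301·211
1 = −301·11419 + 3680·934
1 = 3680·12353 − 3981·11419
1 = −3981·48478 + 15623·12353
1 = 15623·60831 − 19604·48478
1 = −19604·535126 + 172455·60831
So 1 = (-19604)·535126 + (172455)·60831.

1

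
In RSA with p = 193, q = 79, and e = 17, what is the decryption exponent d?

881

φ(n) = (p−1)(q−1) = 192·78 = 14976.
Need d with 17·d ≡ 1 (mod 14976). Apply the extended Euclidean algorithm:
14976 = 880·17 + 16
17 = 1·16 + 1
16 = 16·1 + 0
Back-substitute:
1 = 17 − 16
1 = −14976 + 881·17
So 17·881 ≡ 1 (mod 14976), hence d = 881.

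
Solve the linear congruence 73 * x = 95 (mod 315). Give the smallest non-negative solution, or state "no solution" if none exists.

First find gcd(73, 315):
315 = 4*73 + 23
73 = 3*23 + 4
23 = 5*4 + 3
4 = 1*3 + 1
3 = 3*1 + 0
gcd = 1, so a unique solution mod 315 exists.
Back-substitute for the Bézout coefficients:
1 = 4 − 3
1 = −23 + 6·4
1 = 6·73 − 19·23
1 = −19·315 + 82·73
So 73·(82) ≡ 1 (mod 315), giving 73⁻¹ ≡ 82.
x ≡ 73⁻¹·95 ≡ 82·95 ≡ 230 (mod 315).

230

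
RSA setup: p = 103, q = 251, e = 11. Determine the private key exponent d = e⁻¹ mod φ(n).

11591

φ(n) = (p−1)(q−1) = 102·250 = 25500.
Need d with 11·d ≡ 1 (mod 25500). Apply the extended Euclidean algorithm:
25500 = 2318·11 + 2
11 = 5·2 + 1
2 = 2·1 + 0
Back-substitute:
1 = 11 − 5·2
1 = −5·25500 + 11591·11
So 11·11591 ≡ 1 (mod 25500), hence d = 11591.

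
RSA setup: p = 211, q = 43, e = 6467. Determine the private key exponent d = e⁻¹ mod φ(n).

φ(n) = (p−1)(q−1) = 210·42 = 8820.
Need d with 6467·d ≡ 1 (mod 8820). Apply the extended Euclidean algorithm:
8820 = 1·6467 + 2353
6467 = 2·2353 + 1761
2353 = 1·1761 + 592
1761 = 2·592 + 577
592 = 1·577 + 15
577 = 38·15 + 7
15 = 2·7 + 1
7 = 7·1 + 0
Back-substitute:
1 = 15 − 2·7
1 = −2·577 + 77·15
1 = 77·592 − 79·577
1 = −79·1761 + 235·592
1 = 235·2353 − 314·1761
1 = −314·6467 + 863·2353
1 = 863·8820 − 1177·6467
So 6467·(-1177) ≡ 1 (mod 8820), hence d ≡ -1177 ≡ 7643 (mod 8820).

7643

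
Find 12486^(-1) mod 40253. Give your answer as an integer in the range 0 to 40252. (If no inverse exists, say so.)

Apply the Euclidean algorithm to 40253 and 12486:
40253 = 3*12486 + 2795
12486 = 4*2795 + 1306
2795 = 2*1306 + 183
1306 = 7*183 + 25
183 = 7*25 + 8
25 = 3*8 + 1
8 = 8*1 + 0
The gcd is 1. Working backward:
1 = 25 − 3·8
1 = −3·183 + 22·25
1 = 22·1306 − 157·183
1 = −157·2795 + 336·1306
1 = 336·12486 − 1501·2795
1 = −1501·40253 + 4839·12486
So 12486·4839 ≡ 1 (mod 40253).

4839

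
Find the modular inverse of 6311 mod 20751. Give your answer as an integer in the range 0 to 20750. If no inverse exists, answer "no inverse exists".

gcd(20751, 6311) by repeated division:
20751 = 3*6311 + 1818
6311 = 3*1818 + 857
1818 = 2*857 + 104
857 = 8*104 + 25
104 = 4*25 + 4
25 = 6*4 + 1
4 = 4*1 + 0
gcd = 1, so the inverse exists. Back-substitute:
1 = 25 − 6·4
1 = −6·104 + 25·25
1 = 25·857 − 206·104
1 = −206·1818 + 437·857
1 = 437·6311 − 1517·1818
1 = −1517·20751 + 4988·6311
So 6311·4988 ≡ 1 (mod 20751).

4988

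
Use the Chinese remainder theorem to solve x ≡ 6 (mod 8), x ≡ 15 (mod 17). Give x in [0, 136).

134

Write x = 6 + 8·k. Then 8·k ≡ 15 − 6 ≡ 9 (mod 17).
Need 8⁻¹ mod 17. Extended Euclid on (17, 8):
17 = 2·8 + 1
8 = 8·1 + 0
Back-substitute:
1 = 17 − 2·8
8⁻¹ ≡ 15 (mod 17), so k ≡ 15·9 ≡ 16 (mod 17).
x = 6 + 8·16 = 134.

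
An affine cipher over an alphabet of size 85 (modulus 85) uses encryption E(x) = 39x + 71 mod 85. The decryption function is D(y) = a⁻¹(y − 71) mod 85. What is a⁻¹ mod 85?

24

Apply the Euclidean algorithm to 85 and 39:
85 = 2*39 + 7
39 = 5*7 + 4
7 = 1*4 + 3
4 = 1*3 + 1
3 = 3*1 + 0
The gcd is 1. Working backward:
1 = 4 − 3
1 = −7 + 2·4
1 = 2·39 − 11·7
1 = −11·85 + 24·39
So 39·24 ≡ 1 (mod 85).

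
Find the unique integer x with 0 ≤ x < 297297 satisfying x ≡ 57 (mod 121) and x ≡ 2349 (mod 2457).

26919

Write x = 57 + 121·k. Then 121·k ≡ 2349 − 57 ≡ 2292 (mod 2457).
Need 121⁻¹ mod 2457. Extended Euclid on (2457, 121):
2457 = 20·121 + 37
121 = 3·37 + 10
37 = 3·10 + 7
10 = 1·7 + 3
7 = 2·3 + 1
3 = 3·1 + 0
Back-substitute:
1 = 7 − 2·3
1 = −2·10 + 3·7
1 = 3·37 − 11·10
1 = −11·121 + 36·37
1 = 36·2457 − 731·121
121⁻¹ ≡ 1726 (mod 2457), so k ≡ 1726·2292 ≡ 222 (mod 2457).
x = 57 + 121·222 = 26919.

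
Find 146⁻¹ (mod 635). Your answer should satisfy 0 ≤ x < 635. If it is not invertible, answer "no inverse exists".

361

gcd(635, 146) by repeated division:
635 = 4*146 + 51
146 = 2*51 + 44
51 = 1*44 + 7
44 = 6*7 + 2
7 = 3*2 + 1
2 = 2*1 + 0
gcd = 1, so the inverse exists. Back-substitute:
1 = 7 − 3·2
1 = −3·44 + 19·7
1 = 19·51 − 22·44
1 = −22·146 + 63·51
1 = 63·635 − 274·146
Hence 146⁻¹ ≡ -274 ≡ 361 (mod 635).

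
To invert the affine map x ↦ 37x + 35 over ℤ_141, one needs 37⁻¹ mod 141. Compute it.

61

Extended Euclidean algorithm:
141 = 3×37 + 30
37 = 1×30 + 7
30 = 4×7 + 2
7 = 3×2 + 1
2 = 2×1 + 0
The gcd is 1. Working backward:
1 = 7 − 3·2
1 = −3·30 + 13·7
1 = 13·37 − 16·30
1 = −16·141 + 61·37
So 37·61 ≡ 1 (mod 141).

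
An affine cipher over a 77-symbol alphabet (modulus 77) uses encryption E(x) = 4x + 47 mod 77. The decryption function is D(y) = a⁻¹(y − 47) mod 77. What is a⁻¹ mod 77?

Apply the Euclidean algorithm to 77 and 4:
77 = 19×4 + 1
4 = 4×1 + 0
The gcd is 1. Working backward:
1 = 77 − 19·4
Thus 4·(-19) ≡ 1 (mod 77); reducing, -19 mod 77 = 58.

58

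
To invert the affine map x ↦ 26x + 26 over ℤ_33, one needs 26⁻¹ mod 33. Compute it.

gcd(33, 26) by repeated division:
33 = 1*26 + 7
26 = 3*7 + 5
7 = 1*5 + 2
5 = 2*2 + 1
2 = 2*1 + 0
The gcd is 1. Working backward:
1 = 5 − 2·2
1 = −2·7 + 3·5
1 = 3·26 − 11·7
1 = −11·33 + 14·26
So 26·14 ≡ 1 (mod 33).

14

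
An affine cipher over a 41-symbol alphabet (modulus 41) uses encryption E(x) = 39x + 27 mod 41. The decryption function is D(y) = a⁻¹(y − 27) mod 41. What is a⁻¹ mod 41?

Apply the Euclidean algorithm to 41 and 39:
41 = 1·39 + 2
39 = 19·2 + 1
2 = 2·1 + 0
gcd = 1, so the inverse exists. Back-substitute:
1 = 39 − 19·2
1 = −19·41 + 20·39
So 39·20 ≡ 1 (mod 41).

20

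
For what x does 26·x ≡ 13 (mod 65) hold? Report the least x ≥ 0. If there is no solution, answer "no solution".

First find gcd(26, 65):
65 = 2×26 + 13
26 = 2×13 + 0
gcd = 13 and 13 | 13, so solutions exist. Divide through by 13: 2x ≡ 1 (mod 5).
Now find 2⁻¹ mod 5:
5 = 2*2 + 1
2 = 2*1 + 0
Back-substitute:
1 = 5 − 2·2
So 2·(-2) ≡ 1 (mod 5), i.e. 2⁻¹ ≡ 3.
Then x ≡ 3·1 ≡ 3 (mod 5); the smallest non-negative solution is x = 3.

3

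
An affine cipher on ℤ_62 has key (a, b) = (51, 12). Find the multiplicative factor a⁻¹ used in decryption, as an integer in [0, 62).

45

gcd(62, 51) by repeated division:
62 = 1·51 + 11
51 = 4·11 + 7
11 = 1·7 + 4
7 = 1·4 + 3
4 = 1·3 + 1
3 = 3·1 + 0
The gcd is 1. Working backward:
1 = 4 − 3
1 = −7 + 2·4
1 = 2·11 − 3·7
1 = −3·51 + 14·11
1 = 14·62 − 17·51
Thus 51·(-17) ≡ 1 (mod 62); reducing, -17 mod 62 = 45.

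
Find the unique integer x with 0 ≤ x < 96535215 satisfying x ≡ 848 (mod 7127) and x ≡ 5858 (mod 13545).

36455453

Write x = 848 + 7127·k. Then 7127·k ≡ 5858 − 848 ≡ 5010 (mod 13545).
Need 7127⁻¹ mod 13545. Extended Euclid on (13545, 7127):
13545 = 1*7127 + 6418
7127 = 1*6418 + 709
6418 = 9*709 + 37
709 = 19*37 + 6
37 = 6*6 + 1
6 = 6*1 + 0
Back-substitute:
1 = 37 − 6·6
1 = −6·709 + 115·37
1 = 115·6418 − 1041·709
1 = −1041·7127 + 1156·6418
1 = 1156·13545 − 2197·7127
7127⁻¹ ≡ 11348 (mod 13545), so k ≡ 11348·5010 ≡ 5115 (mod 13545).
x = 848 + 7127·5115 = 36455453.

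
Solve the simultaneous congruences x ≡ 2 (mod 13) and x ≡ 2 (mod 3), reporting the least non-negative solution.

Write x = 2 + 13·k. Then 13·k ≡ 2 − 2 ≡ 0 (mod 3).
Need 13⁻¹ mod 3. Extended Euclid on (3, 1):
3 = 3·1 + 0
13⁻¹ ≡ 1 (mod 3), so k ≡ 1·0 ≡ 0 (mod 3).
x = 2 + 13·0 = 2.

2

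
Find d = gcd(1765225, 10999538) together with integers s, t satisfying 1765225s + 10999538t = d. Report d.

11

Euclidean algorithm:
10999538 = 6*1765225 + 408188
1765225 = 4*408188 + 132473
408188 = 3*132473 + 10769
132473 = 12*10769 + 3245
10769 = 3*3245 + 1034
3245 = 3*1034 + 143
1034 = 7*143 + 33
143 = 4*33 + 11
33 = 3*11 + 0
gcd(1765225, 10999538) = 11.
Express as a combination:
11 = 143 − 4·33
11 = −4·1034 + 29·143
11 = 29·3245 − 91·1034
11 = −91·10769 + 302·3245
11 = 302·132473 − 3715·10769
11 = −3715·408188 + 11447·132473
11 = 11447·1765225 − 49503·408188
11 = −49503·10999538 + 308465·1765225
So 11 = (-49503)·10999538 + (308465)·1765225.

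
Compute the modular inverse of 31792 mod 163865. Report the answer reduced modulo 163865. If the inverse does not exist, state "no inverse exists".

145758

Apply the Euclidean algorithm to 163865 and 31792:
163865 = 5*31792 + 4905
31792 = 6*4905 + 2362
4905 = 2*2362 + 181
2362 = 13*181 + 9
181 = 20*9 + 1
9 = 9*1 + 0
gcd = 1, so the inverse exists. Back-substitute:
1 = 181 − 20·9
1 = −20·2362 + 261·181
1 = 261·4905 − 542·2362
1 = −542·31792 + 3513·4905
1 = 3513·163865 − 18107·31792
Thus 31792·(-18107) ≡ 1 (mod 163865); reducing, -18107 mod 163865 = 145758.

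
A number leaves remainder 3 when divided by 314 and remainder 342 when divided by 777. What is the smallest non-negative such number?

Write x = 3 + 314·k. Then 314·k ≡ 342 − 3 ≡ 339 (mod 777).
Need 314⁻¹ mod 777. Extended Euclid on (777, 314):
777 = 2*314 + 149
314 = 2*149 + 16
149 = 9*16 + 5
16 = 3*5 + 1
5 = 5*1 + 0
Back-substitute:
1 = 16 − 3·5
1 = −3·149 + 28·16
1 = 28·314 − 59·149
1 = −59·777 + 146·314
314⁻¹ ≡ 146 (mod 777), so k ≡ 146·339 ≡ 543 (mod 777).
x = 3 + 314·543 = 170505.

170505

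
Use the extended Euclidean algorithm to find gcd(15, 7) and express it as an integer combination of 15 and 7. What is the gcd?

1

Apply Euclid's algorithm to 15 and 7:
15 = 2*7 + 1
7 = 7*1 + 0
gcd(15, 7) = 1.
Express as a combination:
1 = 15 − 2·7
So 1 = (1)·15 + (-2)·7.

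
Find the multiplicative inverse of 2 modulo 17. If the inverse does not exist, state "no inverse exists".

9

Extended Euclidean algorithm:
17 = 8·2 + 1
2 = 2·1 + 0
The gcd is 1. Working backward:
1 = 17 − 8·2
So 2·(-8) ≡ 1 (mod 17), and -8 ≡ 9 (mod 17).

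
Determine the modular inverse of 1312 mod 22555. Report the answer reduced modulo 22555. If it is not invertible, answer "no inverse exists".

20578

gcd(22555, 1312) by repeated division:
22555 = 17·1312 + 251
1312 = 5·251 + 57
251 = 4·57 + 23
57 = 2·23 + 11
23 = 2·11 + 1
11 = 11·1 + 0
The gcd is 1. Working backward:
1 = 23 − 2·11
1 = −2·57 + 5·23
1 = 5·251 − 22·57
1 = −22·1312 + 115·251
1 = 115·22555 − 1977·1312
So 1312·(-1977) ≡ 1 (mod 22555), and -1977 ≡ 20578 (mod 22555).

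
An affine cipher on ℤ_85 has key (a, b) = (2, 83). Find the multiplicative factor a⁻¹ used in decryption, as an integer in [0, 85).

Extended Euclidean algorithm:
85 = 42*2 + 1
2 = 2*1 + 0
The gcd is 1. Working backward:
1 = 85 − 42·2
Hence 2⁻¹ ≡ -42 ≡ 43 (mod 85).

43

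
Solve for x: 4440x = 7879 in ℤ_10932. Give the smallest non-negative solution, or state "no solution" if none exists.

gcd(4440, 10932):
10932 = 2*4440 + 2052
4440 = 2*2052 + 336
2052 = 6*336 + 36
336 = 9*36 + 12
36 = 3*12 + 0
gcd = 12, but 12 ∤ 7879, so the congruence has no solution.

no solution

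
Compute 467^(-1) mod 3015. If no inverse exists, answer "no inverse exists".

368

Extended Euclidean algorithm:
3015 = 6×467 + 213
467 = 2×213 + 41
213 = 5×41 + 8
41 = 5×8 + 1
8 = 8×1 + 0
gcd = 1, so the inverse exists. Back-substitute:
1 = 41 − 5·8
1 = −5·213 + 26·41
1 = 26·467 − 57·213
1 = −57·3015 + 368·467
So 467·368 ≡ 1 (mod 3015).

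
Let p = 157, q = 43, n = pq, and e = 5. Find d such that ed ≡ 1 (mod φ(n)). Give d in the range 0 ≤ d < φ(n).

2621

φ(n) = (p−1)(q−1) = 156·42 = 6552.
Need d with 5·d ≡ 1 (mod 6552). Apply the extended Euclidean algorithm:
6552 = 1310·5 + 2
5 = 2·2 + 1
2 = 2·1 + 0
Back-substitute:
1 = 5 − 2·2
1 = −2·6552 + 2621·5
So 5·2621 ≡ 1 (mod 6552), hence d = 2621.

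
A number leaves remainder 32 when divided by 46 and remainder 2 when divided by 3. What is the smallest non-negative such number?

Write x = 32 + 46·k. Then 46·k ≡ 2 − 32 ≡ 0 (mod 3).
Need 46⁻¹ mod 3. Extended Euclid on (3, 1):
3 = 3*1 + 0
46⁻¹ ≡ 1 (mod 3), so k ≡ 1·0 ≡ 0 (mod 3).
x = 32 + 46·0 = 32.

32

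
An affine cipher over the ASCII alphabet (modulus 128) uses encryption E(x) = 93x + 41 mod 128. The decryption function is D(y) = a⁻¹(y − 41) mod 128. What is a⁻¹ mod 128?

gcd(128, 93) by repeated division:
128 = 1*93 + 35
93 = 2*35 + 23
35 = 1*23 + 12
23 = 1*12 + 11
12 = 1*11 + 1
11 = 11*1 + 0
gcd = 1, so the inverse exists. Back-substitute:
1 = 12 − 11
1 = −23 + 2·12
1 = 2·35 − 3·23
1 = −3·93 + 8·35
1 = 8·128 − 11·93
Hence 93⁻¹ ≡ -11 ≡ 117 (mod 128).

117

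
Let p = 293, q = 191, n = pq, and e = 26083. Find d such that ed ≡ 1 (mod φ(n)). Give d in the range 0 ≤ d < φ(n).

50307

φ(n) = (p−1)(q−1) = 292·190 = 55480.
Need d with 26083·d ≡ 1 (mod 55480). Apply the extended Euclidean algorithm:
55480 = 2×26083 + 3314
26083 = 7×3314 + 2885
3314 = 1×2885 + 429
2885 = 6×429 + 311
429 = 1×311 + 118
311 = 2×118 + 75
118 = 1×75 + 43
75 = 1×43 + 32
43 = 1×32 + 11
32 = 2×11 + 10
11 = 1×10 + 1
10 = 10×1 + 0
Back-substitute:
1 = 11 − 10
1 = −32 + 3·11
1 = 3·43 − 4·32
1 = −4·75 + 7·43
1 = 7·118 − 11·75
1 = −11·311 + 29·118
1 = 29·429 − 40·311
1 = −40·2885 + 269·429
1 = 269·3314 − 309·2885
1 = −309·26083 + 2432·3314
1 = 2432·55480 − 5173·26083
So 26083·(-5173) ≡ 1 (mod 55480), hence d ≡ -5173 ≡ 50307 (mod 55480).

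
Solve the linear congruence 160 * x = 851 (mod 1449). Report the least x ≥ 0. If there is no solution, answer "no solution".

First find gcd(160, 1449):
1449 = 9×160 + 9
160 = 17×9 + 7
9 = 1×7 + 2
7 = 3×2 + 1
2 = 2×1 + 0
gcd = 1, so a unique solution mod 1449 exists.
Back-substitute for the Bézout coefficients:
1 = 7 − 3·2
1 = −3·9 + 4·7
1 = 4·160 − 71·9
1 = −71·1449 + 643·160
So 160·(643) ≡ 1 (mod 1449), giving 160⁻¹ ≡ 643.
x ≡ 160⁻¹·851 ≡ 643·851 ≡ 920 (mod 1449).

920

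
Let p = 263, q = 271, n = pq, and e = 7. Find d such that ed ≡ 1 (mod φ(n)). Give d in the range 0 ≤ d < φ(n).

φ(n) = (p−1)(q−1) = 262·270 = 70740.
Need d with 7·d ≡ 1 (mod 70740). Apply the extended Euclidean algorithm:
70740 = 10105*7 + 5
7 = 1*5 + 2
5 = 2*2 + 1
2 = 2*1 + 0
Back-substitute:
1 = 5 − 2·2
1 = −2·7 + 3·5
1 = 3·70740 − 30317·7
So 7·(-30317) ≡ 1 (mod 70740), hence d ≡ -30317 ≡ 40423 (mod 70740).

40423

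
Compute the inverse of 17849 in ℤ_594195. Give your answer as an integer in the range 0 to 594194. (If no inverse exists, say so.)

541064

Extended Euclidean algorithm:
594195 = 33*17849 + 5178
17849 = 3*5178 + 2315
5178 = 2*2315 + 548
2315 = 4*548 + 123
548 = 4*123 + 56
123 = 2*56 + 11
56 = 5*11 + 1
11 = 11*1 + 0
gcd = 1, so the inverse exists. Back-substitute:
1 = 56 − 5·11
1 = −5·123 + 11·56
1 = 11·548 − 49·123
1 = −49·2315 + 207·548
1 = 207·5178 − 463·2315
1 = −463·17849 + 1596·5178
1 = 1596·594195 − 53131·17849
Hence 17849⁻¹ ≡ -53131 ≡ 541064 (mod 594195).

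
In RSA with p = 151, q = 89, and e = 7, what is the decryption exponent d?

7543

φ(n) = (p−1)(q−1) = 150·88 = 13200.
Need d with 7·d ≡ 1 (mod 13200). Apply the extended Euclidean algorithm:
13200 = 1885*7 + 5
7 = 1*5 + 2
5 = 2*2 + 1
2 = 2*1 + 0
Back-substitute:
1 = 5 − 2·2
1 = −2·7 + 3·5
1 = 3·13200 − 5657·7
So 7·(-5657) ≡ 1 (mod 13200), hence d ≡ -5657 ≡ 7543 (mod 13200).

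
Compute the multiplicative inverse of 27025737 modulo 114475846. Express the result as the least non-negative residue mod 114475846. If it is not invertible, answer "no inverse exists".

Run Euclid on (114475846, 27025737):
114475846 = 4×27025737 + 6372898
27025737 = 4×6372898 + 1534145
6372898 = 4×1534145 + 236318
1534145 = 6×236318 + 116237
236318 = 2×116237 + 3844
116237 = 30×3844 + 917
3844 = 4×917 + 176
917 = 5×176 + 37
176 = 4×37 + 28
37 = 1×28 + 9
28 = 3×9 + 1
9 = 9×1 + 0
Since gcd(27025737, 114475846) = 1, back-substitute to write 1 as a combination:
1 = 28 − 3·9
1 = −3·37 + 4·28
1 = 4·176 − 19·37
1 = −19·917 + 99·176
1 = 99·3844 − 415·917
1 = −415·116237 + 12549·3844
1 = 12549·236318 − 25513·116237
1 = −25513·1534145 + 165627·236318
1 = 165627·6372898 − 688021·1534145
1 = −688021·27025737 + 2917711·6372898
1 = 2917711·114475846 − 12358865·27025737
Thus 27025737·(-12358865) ≡ 1 (mod 114475846); reducing, -12358865 mod 114475846 = 102116981.

102116981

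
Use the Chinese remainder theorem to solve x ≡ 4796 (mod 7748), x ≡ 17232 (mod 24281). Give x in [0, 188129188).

Write x = 4796 + 7748·k. Then 7748·k ≡ 17232 − 4796 ≡ 12436 (mod 24281).
Need 7748⁻¹ mod 24281. Extended Euclid on (24281, 7748):
24281 = 3*7748 + 1037
7748 = 7*1037 + 489
1037 = 2*489 + 59
489 = 8*59 + 17
59 = 3*17 + 8
17 = 2*8 + 1
8 = 8*1 + 0
Back-substitute:
1 = 17 − 2·8
1 = −2·59 + 7·17
1 = 7·489 − 58·59
1 = −58·1037 + 123·489
1 = 123·7748 − 919·1037
1 = −919·24281 + 2880·7748
7748⁻¹ ≡ 2880 (mod 24281), so k ≡ 2880·12436 ≡ 1205 (mod 24281).
x = 4796 + 7748·1205 = 9341136.

9341136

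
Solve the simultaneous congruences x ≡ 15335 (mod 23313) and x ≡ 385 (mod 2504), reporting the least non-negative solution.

Write x = 15335 + 23313·k. Then 23313·k ≡ 385 − 15335 ≡ 74 (mod 2504).
Need 23313⁻¹ mod 2504. Extended Euclid on (2504, 777):
2504 = 3*777 + 173
777 = 4*173 + 85
173 = 2*85 + 3
85 = 28*3 + 1
3 = 3*1 + 0
Back-substitute:
1 = 85 − 28·3
1 = −28·173 + 57·85
1 = 57·777 − 256·173
1 = −256·2504 + 825·777
23313⁻¹ ≡ 825 (mod 2504), so k ≡ 825·74 ≡ 954 (mod 2504).
x = 15335 + 23313·954 = 22255937.

22255937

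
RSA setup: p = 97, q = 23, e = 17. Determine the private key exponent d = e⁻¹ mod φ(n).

497

φ(n) = (p−1)(q−1) = 96·22 = 2112.
Need d with 17·d ≡ 1 (mod 2112). Apply the extended Euclidean algorithm:
2112 = 124×17 + 4
17 = 4×4 + 1
4 = 4×1 + 0
Back-substitute:
1 = 17 − 4·4
1 = −4·2112 + 497·17
So 17·497 ≡ 1 (mod 2112), hence d = 497.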